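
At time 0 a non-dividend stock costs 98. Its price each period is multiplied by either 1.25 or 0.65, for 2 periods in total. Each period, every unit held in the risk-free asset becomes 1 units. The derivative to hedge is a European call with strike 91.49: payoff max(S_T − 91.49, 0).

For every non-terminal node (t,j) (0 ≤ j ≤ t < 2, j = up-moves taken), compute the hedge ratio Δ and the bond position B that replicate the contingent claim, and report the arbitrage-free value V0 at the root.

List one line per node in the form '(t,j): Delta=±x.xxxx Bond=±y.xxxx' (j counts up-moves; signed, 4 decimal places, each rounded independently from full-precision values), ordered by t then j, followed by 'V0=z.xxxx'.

No-arbitrage ⇒ martingale measure with p* = (R−d)/(u−d) = 0.5833.
Payoff layer (t=2): V(2,0)=0.0000, V(2,1)=0.0000, V(2,2)=61.6350
(1,0): S=63.7000. Δ = (V_up−V_dn)/(S_up−S_dn) = (0.0000−0.0000)/(79.6250−41.4050) = 0.0000. V = [p*·0.0000 + (1−p*)·0.0000]/1 = 0.0000. B = V − Δ·S = 0.0000.
(1,1): S=122.5000. Δ = (V_up−V_dn)/(S_up−S_dn) = (61.6350−0.0000)/(153.1250−79.6250) = 0.8386. V = [p*·61.6350 + (1−p*)·0.0000]/1 = 35.9538. B = V − Δ·S = -66.7713.
(0,0): S=98.0000. Δ = (V_up−V_dn)/(S_up−S_dn) = (35.9538−0.0000)/(122.5000−63.7000) = 0.6115. V = [p*·35.9538 + (1−p*)·0.0000]/1 = 20.9730. B = V − Δ·S = -38.9499.
The time-0 hedge costs 20.9730, which is the no-arbitrage price.

(0,0): Delta=0.6115 Bond=-38.9499
(1,0): Delta=0.0000 Bond=0.0000
(1,1): Delta=0.8386 Bond=-66.7713
V0=20.9730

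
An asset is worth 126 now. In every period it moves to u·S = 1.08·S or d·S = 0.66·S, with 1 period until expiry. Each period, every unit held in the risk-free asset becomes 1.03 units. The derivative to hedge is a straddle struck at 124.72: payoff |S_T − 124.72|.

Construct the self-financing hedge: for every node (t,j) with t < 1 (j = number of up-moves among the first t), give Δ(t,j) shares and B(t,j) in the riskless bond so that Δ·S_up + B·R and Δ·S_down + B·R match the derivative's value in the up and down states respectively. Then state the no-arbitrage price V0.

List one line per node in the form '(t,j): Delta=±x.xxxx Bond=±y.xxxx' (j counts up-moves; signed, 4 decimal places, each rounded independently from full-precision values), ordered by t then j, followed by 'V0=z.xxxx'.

The replicating-portfolio and risk-neutral prices coincide; use p* = (1.03−0.66)/(1.08−0.66) = 0.8810 for the latter.
Terminal payoffs: V(1,0)=41.5600, V(1,1)=11.3600
Node (0,0) S=126.0000: V=(p*·11.3600+(1−p*)·41.5600)/1.03=14.5196; Δ=(11.3600−41.5600)/(136.0800−83.1600)=-0.5707; B=V−Δ·S=86.4244
Self-financing check: at every node Δ·S+B equals the discounted successor values.

(0,0): Delta=-0.5707 Bond=86.4244
V0=14.5196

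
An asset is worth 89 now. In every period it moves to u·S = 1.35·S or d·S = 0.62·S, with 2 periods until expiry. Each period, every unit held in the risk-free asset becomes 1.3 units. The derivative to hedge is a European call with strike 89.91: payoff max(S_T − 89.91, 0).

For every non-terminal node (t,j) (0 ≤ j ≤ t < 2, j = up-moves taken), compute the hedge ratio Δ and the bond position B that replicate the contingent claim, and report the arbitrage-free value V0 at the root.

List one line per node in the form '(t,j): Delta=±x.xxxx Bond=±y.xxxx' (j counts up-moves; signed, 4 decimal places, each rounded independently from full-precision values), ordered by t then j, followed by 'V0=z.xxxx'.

Since d<R<u, set p* = (R−d)/(u−d) = 0.9315; price each node as the discounted p*-expectation of its children.
Terminal payoffs: V(2,0)=0.0000, V(2,1)=0.0000, V(2,2)=72.2925
Node (1,0) S=55.1800: V=(p*·0.0000+(1−p*)·0.0000)/1.3=0.0000; Δ=(0.0000−0.0000)/(74.4930−34.2116)=0.0000; B=V−Δ·S=0.0000
Node (1,1) S=120.1500: V=(p*·72.2925+(1−p*)·0.0000)/1.3=51.8007; Δ=(72.2925−0.0000)/(162.2025−74.4930)=0.8242; B=V−Δ·S=-47.2301
Node (0,0) S=89.0000: V=(p*·51.8007+(1−p*)·0.0000)/1.3=37.1175; Δ=(51.8007−0.0000)/(120.1500−55.1800)=0.7973; B=V−Δ·S=-33.8424
Each (Δ,B) replicates both successor values, so the strategy is self-financing and V0 is arbitrage-free.

(0,0): Delta=0.7973 Bond=-33.8424
(1,0): Delta=0.0000 Bond=0.0000
(1,1): Delta=0.8242 Bond=-47.2301
V0=37.1175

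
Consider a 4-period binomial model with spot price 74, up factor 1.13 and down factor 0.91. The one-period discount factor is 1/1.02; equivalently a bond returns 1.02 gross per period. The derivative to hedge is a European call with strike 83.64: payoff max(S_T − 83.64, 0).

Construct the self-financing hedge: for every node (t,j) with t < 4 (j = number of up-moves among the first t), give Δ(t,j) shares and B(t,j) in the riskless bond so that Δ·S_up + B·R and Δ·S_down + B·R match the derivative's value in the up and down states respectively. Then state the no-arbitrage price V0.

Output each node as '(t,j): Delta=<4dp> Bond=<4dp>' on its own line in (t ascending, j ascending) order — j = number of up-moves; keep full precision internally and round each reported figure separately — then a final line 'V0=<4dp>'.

Under the risk-neutral measure, an up-move has probability p* = (R−d)/(u−d) = 0.5000 and values discount at R = 1.02.
Terminal values V(4,·): V(4,0)=0.0000, V(4,1)=0.0000, V(4,2)=0.0000, V(4,3)=13.5247, V(4,4)=37.0150
  t=3,j=0: stock 55.7643 → up 63.0136 (V=0.0000), down 50.7455 (V=0.0000). Price 0.0000; hedge Δ=0.0000, bond B=0.0000.
  t=3,j=1: stock 69.2457 → up 78.2477 (V=0.0000), down 63.0136 (V=0.0000). Price 0.0000; hedge Δ=0.0000, bond B=0.0000.
  t=3,j=2: stock 85.9864 → up 97.1647 (V=13.5247), down 78.2477 (V=0.0000). Price 6.6297; hedge Δ=0.7149, bond B=-54.8461.
  t=3,j=3: stock 106.7744 → up 120.6550 (V=37.0150), down 97.1647 (V=13.5247). Price 24.7744; hedge Δ=1.0000, bond B=-82.0000.
  t=2,j=0: stock 61.2794 → up 69.2457 (V=0.0000), down 55.7643 (V=0.0000). Price 0.0000; hedge Δ=0.0000, bond B=0.0000.
  t=2,j=1: stock 76.0942 → up 85.9864 (V=6.6297), down 69.2457 (V=0.0000). Price 3.2499; hedge Δ=0.3960, bond B=-26.8853.
  t=2,j=2: stock 94.4906 → up 106.7744 (V=24.7744), down 85.9864 (V=6.6297). Price 15.3942; hedge Δ=0.8728, bond B=-67.0814.
  t=1,j=0: stock 67.3400 → up 76.0942 (V=3.2499), down 61.2794 (V=0.0000). Price 1.5931; hedge Δ=0.2194, bond B=-13.1791.
  t=1,j=1: stock 83.6200 → up 94.4906 (V=15.3942), down 76.0942 (V=3.2499). Price 9.1392; hedge Δ=0.6601, bond B=-46.0621.
  t=0,j=0: stock 74.0000 → up 83.6200 (V=9.1392), down 67.3400 (V=1.5931). Price 5.2609; hedge Δ=0.4635, bond B=-29.0398.
Self-financing check: at every node Δ·S+B equals the discounted successor values.

(0,0): Delta=0.4635 Bond=-29.0398
(1,0): Delta=0.2194 Bond=-13.1791
(1,1): Delta=0.6601 Bond=-46.0621
(2,0): Delta=0.0000 Bond=0.0000
(2,1): Delta=0.3960 Bond=-26.8853
(2,2): Delta=0.8728 Bond=-67.0814
(3,0): Delta=0.0000 Bond=0.0000
(3,1): Delta=0.0000 Bond=0.0000
(3,2): Delta=0.7149 Bond=-54.8461
(3,3): Delta=1.0000 Bond=-82.0000
V0=5.2609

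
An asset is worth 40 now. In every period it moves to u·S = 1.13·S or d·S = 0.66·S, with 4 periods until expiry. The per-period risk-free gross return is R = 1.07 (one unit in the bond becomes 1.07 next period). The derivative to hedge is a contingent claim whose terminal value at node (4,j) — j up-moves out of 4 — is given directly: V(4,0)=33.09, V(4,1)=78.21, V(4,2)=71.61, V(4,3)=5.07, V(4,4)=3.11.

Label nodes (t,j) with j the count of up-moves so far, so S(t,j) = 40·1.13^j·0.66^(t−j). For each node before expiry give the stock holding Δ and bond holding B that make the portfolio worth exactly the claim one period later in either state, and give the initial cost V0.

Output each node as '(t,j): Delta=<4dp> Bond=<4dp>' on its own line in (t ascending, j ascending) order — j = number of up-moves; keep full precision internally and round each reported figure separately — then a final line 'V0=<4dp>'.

Under the risk-neutral measure, an up-move has probability p* = (R−d)/(u−d) = 0.8723 and values discount at R = 1.07.
Terminal payoffs: V(4,0)=33.0900, V(4,1)=78.2100, V(4,2)=71.6100, V(4,3)=5.0700, V(4,4)=3.1100
  t=3,j=0: stock 11.4998 → up 12.9948 (V=78.2100), down 7.5899 (V=33.0900). Price 67.7103; hedge Δ=8.3479, bond B=-28.2897.
  t=3,j=1: stock 19.6891 → up 22.2487 (V=71.6100), down 12.9948 (V=78.2100). Price 67.7127; hedge Δ=-0.7132, bond B=81.7552.
  t=3,j=2: stock 33.7102 → up 38.0925 (V=5.0700), down 22.2487 (V=71.6100). Price 12.6771; hedge Δ=-4.1998, bond B=154.2515.
  t=3,j=3: stock 57.7159 → up 65.2189 (V=3.1100), down 38.0925 (V=5.0700). Price 3.1404; hedge Δ=-0.0723, bond B=7.3106.
  t=2,j=0: stock 17.4240 → up 19.6891 (V=67.7127), down 11.4998 (V=67.7103). Price 63.2826; hedge Δ=0.0003, bond B=63.2775.
  t=2,j=1: stock 29.8320 → up 33.7102 (V=12.6771), down 19.6891 (V=67.7127). Price 18.4139; hedge Δ=-3.9252, bond B=135.5109.
  t=2,j=2: stock 51.0760 → up 57.7159 (V=3.1404), down 33.7102 (V=12.6771). Price 4.0727; hedge Δ=-0.3973, bond B=24.3636.
  t=1,j=0: stock 26.4000 → up 29.8320 (V=18.4139), down 17.4240 (V=63.2826). Price 22.5625; hedge Δ=-3.6161, bond B=118.0277.
  t=1,j=1: stock 45.2000 → up 51.0760 (V=4.0727), down 29.8320 (V=18.4139). Price 5.5173; hedge Δ=-0.6751, bond B=36.0305.
  t=0,j=0: stock 40.0000 → up 45.2000 (V=5.5173), down 26.4000 (V=22.5625). Price 7.1900; hedge Δ=-0.9067, bond B=43.4563.
Self-financing check: at every node Δ·S+B equals the discounted successor values.

(0,0): Delta=-0.9067 Bond=43.4563
(1,0): Delta=-3.6161 Bond=118.0277
(1,1): Delta=-0.6751 Bond=36.0305
(2,0): Delta=0.0003 Bond=63.2775
(2,1): Delta=-3.9252 Bond=135.5109
(2,2): Delta=-0.3973 Bond=24.3636
(3,0): Delta=8.3479 Bond=-28.2897
(3,1): Delta=-0.7132 Bond=81.7552
(3,2): Delta=-4.1998 Bond=154.2515
(3,3): Delta=-0.0723 Bond=7.3106
V0=7.1900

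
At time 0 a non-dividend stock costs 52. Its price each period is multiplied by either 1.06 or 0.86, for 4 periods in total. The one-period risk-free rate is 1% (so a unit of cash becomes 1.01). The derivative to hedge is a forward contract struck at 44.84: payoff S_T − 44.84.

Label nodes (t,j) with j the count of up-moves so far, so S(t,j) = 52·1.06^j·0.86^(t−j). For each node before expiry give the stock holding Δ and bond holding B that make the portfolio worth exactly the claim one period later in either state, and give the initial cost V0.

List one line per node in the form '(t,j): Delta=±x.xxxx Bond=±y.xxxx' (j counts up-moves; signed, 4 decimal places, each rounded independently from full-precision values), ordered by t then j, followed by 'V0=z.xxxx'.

Under the risk-neutral measure, an up-move has probability p* = (R−d)/(u−d) = 0.7500 and values discount at R = 1.01.
Terminal payoffs: V(4,0)=-16.3956, V(4,1)=-9.7806, V(4,2)=-1.6272, V(4,3)=8.4222, V(4,4)=20.8088
  t=3,j=0: stock 33.0749 → up 35.0594 (V=-9.7806), down 28.4444 (V=-16.3956). Price -11.3211; hedge Δ=1.0000, bond B=-44.3960.
  t=3,j=1: stock 40.7668 → up 43.2128 (V=-1.6272), down 35.0594 (V=-9.7806). Price -3.6293; hedge Δ=1.0000, bond B=-44.3960.
  t=3,j=2: stock 50.2474 → up 53.2622 (V=8.4222), down 43.2128 (V=-1.6272). Price 5.8514; hedge Δ=1.0000, bond B=-44.3960.
  t=3,j=3: stock 61.9328 → up 65.6488 (V=20.8088), down 53.2622 (V=8.4222). Price 17.5368; hedge Δ=1.0000, bond B=-44.3960.
  t=2,j=0: stock 38.4592 → up 40.7668 (V=-3.6293), down 33.0749 (V=-11.3211). Price -5.4973; hedge Δ=1.0000, bond B=-43.9565.
  t=2,j=1: stock 47.4032 → up 50.2474 (V=5.8514), down 40.7668 (V=-3.6293). Price 3.4467; hedge Δ=1.0000, bond B=-43.9565.
  t=2,j=2: stock 58.4272 → up 61.9328 (V=17.5368), down 50.2474 (V=5.8514). Price 14.4707; hedge Δ=1.0000, bond B=-43.9565.
  t=1,j=0: stock 44.7200 → up 47.4032 (V=3.4467), down 38.4592 (V=-5.4973). Price 1.1987; hedge Δ=1.0000, bond B=-43.5213.
  t=1,j=1: stock 55.1200 → up 58.4272 (V=14.4707), down 47.4032 (V=3.4467). Price 11.5987; hedge Δ=1.0000, bond B=-43.5213.
  t=0,j=0: stock 52.0000 → up 55.1200 (V=11.5987), down 44.7200 (V=1.1987). Price 8.9096; hedge Δ=1.0000, bond B=-43.0904.
Self-financing check: at every node Δ·S+B equals the discounted successor values.

(0,0): Delta=1.0000 Bond=-43.0904
(1,0): Delta=1.0000 Bond=-43.5213
(1,1): Delta=1.0000 Bond=-43.5213
(2,0): Delta=1.0000 Bond=-43.9565
(2,1): Delta=1.0000 Bond=-43.9565
(2,2): Delta=1.0000 Bond=-43.9565
(3,0): Delta=1.0000 Bond=-44.3960
(3,1): Delta=1.0000 Bond=-44.3960
(3,2): Delta=1.0000 Bond=-44.3960
(3,3): Delta=1.0000 Bond=-44.3960
V0=8.9096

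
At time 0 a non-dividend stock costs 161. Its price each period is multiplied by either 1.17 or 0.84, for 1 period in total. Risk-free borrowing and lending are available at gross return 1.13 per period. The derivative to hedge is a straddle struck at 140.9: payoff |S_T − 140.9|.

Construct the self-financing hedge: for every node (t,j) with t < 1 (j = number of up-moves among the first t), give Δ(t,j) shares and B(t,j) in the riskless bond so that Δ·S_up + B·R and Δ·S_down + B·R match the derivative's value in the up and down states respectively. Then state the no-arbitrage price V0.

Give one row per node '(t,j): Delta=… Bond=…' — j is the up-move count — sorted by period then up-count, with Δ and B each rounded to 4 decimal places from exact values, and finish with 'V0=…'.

Risk-neutral probability p* = (R−d)/(u−d) = (1.13−0.84)/(1.17−0.84) = 0.8788.
Terminal payoffs: V(1,0)=5.6600, V(1,1)=47.4700
  t=0,j=0: stock 161.0000 → up 188.3700 (V=47.4700), down 135.2400 (V=5.6600). Price 37.5240; hedge Δ=0.7869, bond B=-89.1730.
The time-0 hedge costs 37.5240, which is the no-arbitrage price.

(0,0): Delta=0.7869 Bond=-89.1730
V0=37.5240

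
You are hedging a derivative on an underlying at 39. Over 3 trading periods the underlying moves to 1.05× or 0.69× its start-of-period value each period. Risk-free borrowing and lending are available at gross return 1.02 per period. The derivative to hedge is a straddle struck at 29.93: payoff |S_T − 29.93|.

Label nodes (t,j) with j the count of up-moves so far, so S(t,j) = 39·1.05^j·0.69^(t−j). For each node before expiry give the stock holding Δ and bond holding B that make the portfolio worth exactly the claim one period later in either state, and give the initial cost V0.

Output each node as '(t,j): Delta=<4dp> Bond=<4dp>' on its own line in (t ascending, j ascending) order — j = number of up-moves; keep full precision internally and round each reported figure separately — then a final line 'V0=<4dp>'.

Since d<R<u, set p* = (R−d)/(u−d) = 0.9167; price each node as the discounted p*-expectation of its children.
At expiry t=3: V(3,0)=17.1181, V(3,1)=10.4337, V(3,2)=0.2617, V(3,3)=15.2174
  t=2,j=0: stock 18.5679 → up 19.4963 (V=10.4337), down 12.8119 (V=17.1181). Price 10.7752; hedge Δ=-1.0000, bond B=29.3431.
  t=2,j=1: stock 28.2555 → up 29.6683 (V=0.2617), down 19.4963 (V=10.4337). Price 1.0876; hedge Δ=-1.0000, bond B=29.3431.
  t=2,j=2: stock 42.9975 → up 45.1474 (V=15.2174), down 29.6683 (V=0.2617). Price 13.6971; hedge Δ=0.9662, bond B=-27.8463.
  t=1,j=0: stock 26.9100 → up 28.2555 (V=1.0876), down 18.5679 (V=10.7752). Price 1.8578; hedge Δ=-1.0000, bond B=28.7678.
  t=1,j=1: stock 40.9500 → up 42.9975 (V=13.6971), down 28.2555 (V=1.0876). Price 12.3984; hedge Δ=0.8553, bond B=-22.6280.
  t=0,j=0: stock 39.0000 → up 40.9500 (V=12.3984), down 26.9100 (V=1.8578). Price 11.2941; hedge Δ=0.7508, bond B=-17.9853.
Check: Δ(0,0)·S0 + B(0,0) = 11.2941 = V0.

(0,0): Delta=0.7508 Bond=-17.9853
(1,0): Delta=-1.0000 Bond=28.7678
(1,1): Delta=0.8553 Bond=-22.6280
(2,0): Delta=-1.0000 Bond=29.3431
(2,1): Delta=-1.0000 Bond=29.3431
(2,2): Delta=0.9662 Bond=-27.8463
V0=11.2941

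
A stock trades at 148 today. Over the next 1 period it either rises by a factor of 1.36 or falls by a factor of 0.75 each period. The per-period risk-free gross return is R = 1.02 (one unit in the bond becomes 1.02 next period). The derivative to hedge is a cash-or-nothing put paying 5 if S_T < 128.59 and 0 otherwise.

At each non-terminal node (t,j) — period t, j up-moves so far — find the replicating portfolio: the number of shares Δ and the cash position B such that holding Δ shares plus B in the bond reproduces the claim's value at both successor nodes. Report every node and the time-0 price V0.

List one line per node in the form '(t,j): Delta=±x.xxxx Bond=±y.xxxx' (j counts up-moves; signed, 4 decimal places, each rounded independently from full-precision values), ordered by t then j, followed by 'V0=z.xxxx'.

Risk-neutral probability p* = (R−d)/(u−d) = (1.02−0.75)/(1.36−0.75) = 0.4426.
Terminal values V(1,·): V(1,0)=5.0000, V(1,1)=0.0000
(0,0): S=148.0000. Δ = (V_up−V_dn)/(S_up−S_dn) = (0.0000−5.0000)/(201.2800−111.0000) = -0.0554. V = [p*·0.0000 + (1−p*)·5.0000]/1.02 = 2.7322. B = V − Δ·S = 10.9290.
The time-0 hedge costs 2.7322, which is the no-arbitrage price.

(0,0): Delta=-0.0554 Bond=10.9290
V0=2.7322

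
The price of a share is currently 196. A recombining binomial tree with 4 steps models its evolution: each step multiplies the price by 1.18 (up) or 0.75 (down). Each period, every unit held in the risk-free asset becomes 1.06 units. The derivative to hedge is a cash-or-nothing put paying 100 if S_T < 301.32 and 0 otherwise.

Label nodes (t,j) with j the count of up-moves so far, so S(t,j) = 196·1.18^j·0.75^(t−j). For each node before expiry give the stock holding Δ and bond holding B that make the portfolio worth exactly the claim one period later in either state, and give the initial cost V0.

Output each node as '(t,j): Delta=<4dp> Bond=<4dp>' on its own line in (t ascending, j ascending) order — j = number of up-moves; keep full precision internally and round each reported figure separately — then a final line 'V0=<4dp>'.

(0,0): Delta=-0.3733 Bond=130.9759
(1,0): Delta=0.0000 Bond=83.9619
(1,1): Delta=-0.4651 Bond=160.0754
(2,0): Delta=0.0000 Bond=88.9996
(2,1): Delta=0.0000 Bond=88.9996
(2,2): Delta=-0.5796 Bond=200.9110
(3,0): Delta=0.0000 Bond=94.3396
(3,1): Delta=0.0000 Bond=94.3396
(3,2): Delta=0.0000 Bond=94.3396
(3,3): Delta=-0.7222 Bond=258.8855
V0=57.8125

No-arbitrage ⇒ martingale measure with p* = (R−d)/(u−d) = 0.7209.
At expiry t=4: V(4,0)=100.0000, V(4,1)=100.0000, V(4,2)=100.0000, V(4,3)=100.0000, V(4,4)=0.0000
  t=3,j=0: stock 82.6875 → up 97.5712 (V=100.0000), down 62.0156 (V=100.0000). Price 94.3396; hedge Δ=0.0000, bond B=94.3396.
  t=3,j=1: stock 130.0950 → up 153.5121 (V=100.0000), down 97.5712 (V=100.0000). Price 94.3396; hedge Δ=0.0000, bond B=94.3396.
  t=3,j=2: stock 204.6828 → up 241.5257 (V=100.0000), down 153.5121 (V=100.0000). Price 94.3396; hedge Δ=0.0000, bond B=94.3396.
  t=3,j=3: stock 322.0343 → up 380.0004 (V=0.0000), down 241.5257 (V=100.0000). Price 26.3273; hedge Δ=-0.7222, bond B=258.8855.
  t=2,j=0: stock 110.2500 → up 130.0950 (V=94.3396), down 82.6875 (V=94.3396). Price 88.9996; hedge Δ=0.0000, bond B=88.9996.
  t=2,j=1: stock 173.4600 → up 204.6828 (V=94.3396), down 130.0950 (V=94.3396). Price 88.9996; hedge Δ=0.0000, bond B=88.9996.
  t=2,j=2: stock 272.9104 → up 322.0343 (V=26.3273), down 204.6828 (V=94.3396). Price 42.7429; hedge Δ=-0.5796, bond B=200.9110.
  t=1,j=0: stock 147.0000 → up 173.4600 (V=88.9996), down 110.2500 (V=88.9996). Price 83.9619; hedge Δ=0.0000, bond B=83.9619.
  t=1,j=1: stock 231.2800 → up 272.9104 (V=42.7429), down 173.4600 (V=88.9996). Price 52.5017; hedge Δ=-0.4651, bond B=160.0754.
  t=0,j=0: stock 196.0000 → up 231.2800 (V=52.5017), down 147.0000 (V=83.9619). Price 57.8125; hedge Δ=-0.3733, bond B=130.9759.
Self-financing check: at every node Δ·S+B equals the discounted successor values.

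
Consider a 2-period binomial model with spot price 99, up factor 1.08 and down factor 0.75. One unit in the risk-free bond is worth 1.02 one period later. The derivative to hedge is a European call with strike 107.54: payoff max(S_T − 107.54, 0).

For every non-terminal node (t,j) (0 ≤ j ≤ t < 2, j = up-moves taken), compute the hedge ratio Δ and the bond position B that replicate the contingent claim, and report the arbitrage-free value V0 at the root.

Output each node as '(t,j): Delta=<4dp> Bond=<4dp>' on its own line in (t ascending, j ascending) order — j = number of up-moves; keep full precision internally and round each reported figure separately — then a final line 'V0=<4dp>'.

Since d<R<u, set p* = (R−d)/(u−d) = 0.8182; price each node as the discounted p*-expectation of its children.
Terminal values V(2,·): V(2,0)=0.0000, V(2,1)=0.0000, V(2,2)=7.9336
(1,0): S=74.2500. Δ = (V_up−V_dn)/(S_up−S_dn) = (0.0000−0.0000)/(80.1900−55.6875) = 0.0000. V = [p*·0.0000 + (1−p*)·0.0000]/1.02 = 0.0000. B = V − Δ·S = 0.0000.
(1,1): S=106.9200. Δ = (V_up−V_dn)/(S_up−S_dn) = (7.9336−0.0000)/(115.4736−80.1900) = 0.2249. V = [p*·7.9336 + (1−p*)·0.0000]/1.02 = 6.3639. B = V − Δ·S = -17.6774.
(0,0): S=99.0000. Δ = (V_up−V_dn)/(S_up−S_dn) = (6.3639−0.0000)/(106.9200−74.2500) = 0.1948. V = [p*·6.3639 + (1−p*)·0.0000]/1.02 = 5.1047. B = V − Δ·S = -14.1797.
Each (Δ,B) replicates both successor values, so the strategy is self-financing and V0 is arbitrage-free.

(0,0): Delta=0.1948 Bond=-14.1797
(1,0): Delta=0.0000 Bond=0.0000
(1,1): Delta=0.2249 Bond=-17.6774
V0=5.1047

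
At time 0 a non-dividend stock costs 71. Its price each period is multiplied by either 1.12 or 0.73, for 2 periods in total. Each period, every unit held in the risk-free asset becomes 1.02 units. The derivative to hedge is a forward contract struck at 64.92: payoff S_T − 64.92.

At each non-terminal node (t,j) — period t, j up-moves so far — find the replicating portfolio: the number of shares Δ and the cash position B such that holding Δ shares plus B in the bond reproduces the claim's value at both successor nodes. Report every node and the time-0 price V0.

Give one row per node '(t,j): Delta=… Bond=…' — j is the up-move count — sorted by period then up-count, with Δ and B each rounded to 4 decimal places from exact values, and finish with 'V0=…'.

(0,0): Delta=1.0000 Bond=-62.3991
(1,0): Delta=1.0000 Bond=-63.6471
(1,1): Delta=1.0000 Bond=-63.6471
V0=8.6009

Since d<R<u, set p* = (R−d)/(u−d) = 0.7436; price each node as the discounted p*-expectation of its children.
Payoff layer (t=2): V(2,0)=-27.0841, V(2,1)=-6.8704, V(2,2)=24.1424
(1,0): S=51.8300. Δ = (V_up−V_dn)/(S_up−S_dn) = (-6.8704−-27.0841)/(58.0496−37.8359) = 1.0000. V = [p*·-6.8704 + (1−p*)·-27.0841]/1.02 = -11.8171. B = V − Δ·S = -63.6471.
(1,1): S=79.5200. Δ = (V_up−V_dn)/(S_up−S_dn) = (24.1424−-6.8704)/(89.0624−58.0496) = 1.0000. V = [p*·24.1424 + (1−p*)·-6.8704]/1.02 = 15.8729. B = V − Δ·S = -63.6471.
(0,0): S=71.0000. Δ = (V_up−V_dn)/(S_up−S_dn) = (15.8729−-11.8171)/(79.5200−51.8300) = 1.0000. V = [p*·15.8729 + (1−p*)·-11.8171]/1.02 = 8.6009. B = V − Δ·S = -62.3991.
The time-0 hedge costs 8.6009, which is the no-arbitrage price.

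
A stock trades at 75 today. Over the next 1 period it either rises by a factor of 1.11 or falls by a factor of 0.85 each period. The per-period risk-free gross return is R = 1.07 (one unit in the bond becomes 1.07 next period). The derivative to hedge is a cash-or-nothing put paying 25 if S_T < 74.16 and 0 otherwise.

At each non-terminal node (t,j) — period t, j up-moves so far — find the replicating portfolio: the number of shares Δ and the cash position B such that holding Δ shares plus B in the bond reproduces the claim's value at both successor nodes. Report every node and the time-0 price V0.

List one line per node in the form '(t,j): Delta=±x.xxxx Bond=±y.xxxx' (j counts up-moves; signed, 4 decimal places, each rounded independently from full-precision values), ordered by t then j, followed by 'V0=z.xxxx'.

Since d<R<u, set p* = (R−d)/(u−d) = 0.8462; price each node as the discounted p*-expectation of its children.
Payoff layer (t=1): V(1,0)=25.0000, V(1,1)=0.0000
Node (0,0) S=75.0000: V=(p*·0.0000+(1−p*)·25.0000)/1.07=3.5945; Δ=(0.0000−25.0000)/(83.2500−63.7500)=-1.2821; B=V−Δ·S=99.7484
Root portfolio cost Δ·75+B reproduces V0=3.5945.

(0,0): Delta=-1.2821 Bond=99.7484
V0=3.5945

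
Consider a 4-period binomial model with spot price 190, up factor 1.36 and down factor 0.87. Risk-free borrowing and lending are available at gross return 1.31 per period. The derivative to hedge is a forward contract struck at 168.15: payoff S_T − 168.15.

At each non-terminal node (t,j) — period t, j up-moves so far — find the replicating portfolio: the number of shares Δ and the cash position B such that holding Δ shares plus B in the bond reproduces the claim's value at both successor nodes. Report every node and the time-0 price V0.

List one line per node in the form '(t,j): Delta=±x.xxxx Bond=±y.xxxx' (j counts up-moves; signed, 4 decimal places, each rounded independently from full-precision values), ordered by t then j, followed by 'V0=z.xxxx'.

No-arbitrage ⇒ martingale measure with p* = (R−d)/(u−d) = 0.8980.
Payoff layer (t=4): V(4,0)=-59.2995, V(4,1)=2.0072, V(4,2)=97.8428, V(4,3)=247.6549, V(4,4)=481.8438
(3,0): S=125.1156. Δ = (V_up−V_dn)/(S_up−S_dn) = (2.0072−-59.2995)/(170.1572−108.8505) = 1.0000. V = [p*·2.0072 + (1−p*)·-59.2995]/1.31 = -3.2432. B = V − Δ·S = -128.3588.
(3,1): S=195.5830. Δ = (V_up−V_dn)/(S_up−S_dn) = (97.8428−2.0072)/(265.9928−170.1572) = 1.0000. V = [p*·97.8428 + (1−p*)·2.0072]/1.31 = 67.2242. B = V − Δ·S = -128.3588.
(3,2): S=305.7389. Δ = (V_up−V_dn)/(S_up−S_dn) = (247.6549−97.8428)/(415.8049−265.9928) = 1.0000. V = [p*·247.6549 + (1−p*)·97.8428]/1.31 = 177.3801. B = V − Δ·S = -128.3588.
(3,3): S=477.9366. Δ = (V_up−V_dn)/(S_up−S_dn) = (481.8438−247.6549)/(649.9938−415.8049) = 1.0000. V = [p*·481.8438 + (1−p*)·247.6549]/1.31 = 349.5779. B = V − Δ·S = -128.3588.
(2,0): S=143.8110. Δ = (V_up−V_dn)/(S_up−S_dn) = (67.2242−-3.2432)/(195.5830−125.1156) = 1.0000. V = [p*·67.2242 + (1−p*)·-3.2432]/1.31 = 45.8272. B = V − Δ·S = -97.9838.
(2,1): S=224.8080. Δ = (V_up−V_dn)/(S_up−S_dn) = (177.3801−67.2242)/(305.7389−195.5830) = 1.0000. V = [p*·177.3801 + (1−p*)·67.2242]/1.31 = 126.8242. B = V − Δ·S = -97.9838.
(2,2): S=351.4240. Δ = (V_up−V_dn)/(S_up−S_dn) = (349.5779−177.3801)/(477.9366−305.7389) = 1.0000. V = [p*·349.5779 + (1−p*)·177.3801]/1.31 = 253.4402. B = V − Δ·S = -97.9838.
(1,0): S=165.3000. Δ = (V_up−V_dn)/(S_up−S_dn) = (126.8242−45.8272)/(224.8080−143.8110) = 1.0000. V = [p*·126.8242 + (1−p*)·45.8272]/1.31 = 90.5032. B = V − Δ·S = -74.7968.
(1,1): S=258.4000. Δ = (V_up−V_dn)/(S_up−S_dn) = (253.4402−126.8242)/(351.4240−224.8080) = 1.0000. V = [p*·253.4402 + (1−p*)·126.8242]/1.31 = 183.6032. B = V − Δ·S = -74.7968.
(0,0): S=190.0000. Δ = (V_up−V_dn)/(S_up−S_dn) = (183.6032−90.5032)/(258.4000−165.3000) = 1.0000. V = [p*·183.6032 + (1−p*)·90.5032]/1.31 = 132.9032. B = V − Δ·S = -57.0968.
Self-financing check: at every node Δ·S+B equals the discounted successor values.

(0,0): Delta=1.0000 Bond=-57.0968
(1,0): Delta=1.0000 Bond=-74.7968
(1,1): Delta=1.0000 Bond=-74.7968
(2,0): Delta=1.0000 Bond=-97.9838
(2,1): Delta=1.0000 Bond=-97.9838
(2,2): Delta=1.0000 Bond=-97.9838
(3,0): Delta=1.0000 Bond=-128.3588
(3,1): Delta=1.0000 Bond=-128.3588
(3,2): Delta=1.0000 Bond=-128.3588
(3,3): Delta=1.0000 Bond=-128.3588
V0=132.9032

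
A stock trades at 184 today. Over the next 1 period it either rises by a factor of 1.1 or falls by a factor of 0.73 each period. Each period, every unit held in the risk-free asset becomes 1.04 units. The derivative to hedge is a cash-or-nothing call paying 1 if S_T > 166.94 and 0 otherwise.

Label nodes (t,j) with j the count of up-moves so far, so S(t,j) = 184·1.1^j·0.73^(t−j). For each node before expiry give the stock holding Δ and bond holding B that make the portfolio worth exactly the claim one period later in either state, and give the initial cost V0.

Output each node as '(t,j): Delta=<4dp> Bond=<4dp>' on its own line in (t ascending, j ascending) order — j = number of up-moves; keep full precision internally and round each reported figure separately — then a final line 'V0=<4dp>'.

Risk-neutral probability p* = (R−d)/(u−d) = (1.04−0.73)/(1.1−0.73) = 0.8378.
Terminal values V(1,·): V(1,0)=0.0000, V(1,1)=1.0000
  t=0,j=0: stock 184.0000 → up 202.4000 (V=1.0000), down 134.3200 (V=0.0000). Price 0.8056; hedge Δ=0.0147, bond B=-1.8971.
The time-0 hedge costs 0.8056, which is the no-arbitrage price.

(0,0): Delta=0.0147 Bond=-1.8971
V0=0.8056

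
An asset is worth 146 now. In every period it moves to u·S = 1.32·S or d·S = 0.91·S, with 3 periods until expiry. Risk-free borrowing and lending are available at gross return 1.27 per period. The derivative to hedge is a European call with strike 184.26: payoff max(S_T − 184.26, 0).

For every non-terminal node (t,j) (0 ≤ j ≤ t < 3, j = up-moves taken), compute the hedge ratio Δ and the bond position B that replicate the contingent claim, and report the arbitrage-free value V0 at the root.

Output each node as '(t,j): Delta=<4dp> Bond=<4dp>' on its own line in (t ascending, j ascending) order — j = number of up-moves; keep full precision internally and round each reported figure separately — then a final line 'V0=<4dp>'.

The replicating-portfolio and risk-neutral prices coincide; use p* = (1.27−0.91)/(1.32−0.91) = 0.8780 for the latter.
Terminal payoffs: V(3,0)=0.0000, V(3,1)=0.0000, V(3,2)=47.2353, V(3,3)=151.5353
  t=2,j=0: stock 120.9026 → up 159.5914 (V=0.0000), down 110.0214 (V=0.0000). Price 0.0000; hedge Δ=0.0000, bond B=0.0000.
  t=2,j=1: stock 175.3752 → up 231.4953 (V=47.2353), down 159.5914 (V=0.0000). Price 32.6574; hedge Δ=0.6569, bond B=-82.5506.
  t=2,j=2: stock 254.3904 → up 335.7953 (V=151.5353), down 231.4953 (V=47.2353). Price 109.3038; hedge Δ=1.0000, bond B=-145.0866.
  t=1,j=0: stock 132.8600 → up 175.3752 (V=32.6574), down 120.9026 (V=0.0000). Price 22.5786; hedge Δ=0.5995, bond B=-57.0736.
  t=1,j=1: stock 192.7200 → up 254.3904 (V=109.3038), down 175.3752 (V=32.6574). Price 78.7060; hedge Δ=0.9700, bond B=-108.2364.
  t=0,j=0: stock 146.0000 → up 192.7200 (V=78.7060), down 132.8600 (V=22.5786). Price 56.5836; hedge Δ=0.9376, bond B=-80.3126.
Check: Δ(0,0)·S0 + B(0,0) = 56.5836 = V0.

(0,0): Delta=0.9376 Bond=-80.3126
(1,0): Delta=0.5995 Bond=-57.0736
(1,1): Delta=0.9700 Bond=-108.2364
(2,0): Delta=0.0000 Bond=0.0000
(2,1): Delta=0.6569 Bond=-82.5506
(2,2): Delta=1.0000 Bond=-145.0866
V0=56.5836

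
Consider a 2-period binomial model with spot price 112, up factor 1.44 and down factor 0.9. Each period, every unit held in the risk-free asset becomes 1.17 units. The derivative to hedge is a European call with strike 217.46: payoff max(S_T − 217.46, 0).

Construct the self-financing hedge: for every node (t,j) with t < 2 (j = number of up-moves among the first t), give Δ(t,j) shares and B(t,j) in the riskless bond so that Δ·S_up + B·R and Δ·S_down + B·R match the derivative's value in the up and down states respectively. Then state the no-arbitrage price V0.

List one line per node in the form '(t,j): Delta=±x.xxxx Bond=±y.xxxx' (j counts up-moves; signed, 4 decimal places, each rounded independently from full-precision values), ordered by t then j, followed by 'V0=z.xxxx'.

Risk-neutral probability p* = (R−d)/(u−d) = (1.17−0.9)/(1.44−0.9) = 0.5000.
Terminal payoffs: V(2,0)=0.0000, V(2,1)=0.0000, V(2,2)=14.7832
  t=1,j=0: stock 100.8000 → up 145.1520 (V=0.0000), down 90.7200 (V=0.0000). Price 0.0000; hedge Δ=0.0000, bond B=0.0000.
  t=1,j=1: stock 161.2800 → up 232.2432 (V=14.7832), down 145.1520 (V=0.0000). Price 6.3176; hedge Δ=0.1697, bond B=-21.0587.
  t=0,j=0: stock 112.0000 → up 161.2800 (V=6.3176), down 100.8000 (V=0.0000). Price 2.6998; hedge Δ=0.1045, bond B=-8.9994.
Check: Δ(0,0)·S0 + B(0,0) = 2.6998 = V0.

(0,0): Delta=0.1045 Bond=-8.9994
(1,0): Delta=0.0000 Bond=0.0000
(1,1): Delta=0.1697 Bond=-21.0587
V0=2.6998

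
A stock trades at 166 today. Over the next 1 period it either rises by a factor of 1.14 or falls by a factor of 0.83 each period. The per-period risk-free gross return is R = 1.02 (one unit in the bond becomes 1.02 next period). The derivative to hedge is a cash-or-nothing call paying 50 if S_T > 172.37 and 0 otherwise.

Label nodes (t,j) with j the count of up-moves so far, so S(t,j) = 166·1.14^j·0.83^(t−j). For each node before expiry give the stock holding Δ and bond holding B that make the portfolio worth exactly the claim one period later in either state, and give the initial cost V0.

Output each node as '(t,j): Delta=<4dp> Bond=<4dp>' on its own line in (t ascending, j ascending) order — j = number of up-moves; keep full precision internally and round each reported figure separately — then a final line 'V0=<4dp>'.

No-arbitrage ⇒ martingale measure with p* = (R−d)/(u−d) = 0.6129.
Terminal payoffs: V(1,0)=0.0000, V(1,1)=50.0000
(0,0): S=166.0000. Δ = (V_up−V_dn)/(S_up−S_dn) = (50.0000−0.0000)/(189.2400−137.7800) = 0.9716. V = [p*·50.0000 + (1−p*)·0.0000]/1.02 = 30.0443. B = V − Δ·S = -131.2460.
Self-financing check: at every node Δ·S+B equals the discounted successor values.

(0,0): Delta=0.9716 Bond=-131.2460
V0=30.0443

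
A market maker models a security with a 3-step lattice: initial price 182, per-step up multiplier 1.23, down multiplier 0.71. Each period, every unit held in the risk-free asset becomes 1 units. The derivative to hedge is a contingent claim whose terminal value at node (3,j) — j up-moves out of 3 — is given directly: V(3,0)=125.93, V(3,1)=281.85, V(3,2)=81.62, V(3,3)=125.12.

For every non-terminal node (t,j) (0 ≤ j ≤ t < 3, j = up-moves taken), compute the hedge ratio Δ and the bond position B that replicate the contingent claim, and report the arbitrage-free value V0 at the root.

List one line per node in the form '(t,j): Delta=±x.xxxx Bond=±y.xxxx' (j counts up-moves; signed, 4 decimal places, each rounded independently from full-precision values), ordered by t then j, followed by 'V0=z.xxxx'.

The replicating-portfolio and risk-neutral prices coincide; use p* = (1−0.71)/(1.23−0.71) = 0.5577 for the latter.
Terminal payoffs: V(3,0)=125.9300, V(3,1)=281.8500, V(3,2)=81.6200, V(3,3)=125.1200
(2,0): S=91.7462. Δ = (V_up−V_dn)/(S_up−S_dn) = (281.8500−125.9300)/(112.8478−65.1398) = 3.2682. V = [p*·281.8500 + (1−p*)·125.9300]/1 = 212.8854. B = V − Δ·S = -86.9608.
(2,1): S=158.9406. Δ = (V_up−V_dn)/(S_up−S_dn) = (81.6200−281.8500)/(195.4969−112.8478) = -2.4227. V = [p*·81.6200 + (1−p*)·281.8500]/1 = 170.1833. B = V − Δ·S = 555.2410.
(2,2): S=275.3478. Δ = (V_up−V_dn)/(S_up−S_dn) = (125.1200−81.6200)/(338.6778−195.4969) = 0.3038. V = [p*·125.1200 + (1−p*)·81.6200]/1 = 105.8796. B = V − Δ·S = 22.2258.
(1,0): S=129.2200. Δ = (V_up−V_dn)/(S_up−S_dn) = (170.1833−212.8854)/(158.9406−91.7462) = -0.6355. V = [p*·170.1833 + (1−p*)·212.8854]/1 = 189.0707. B = V − Δ·S = 271.1902.
(1,1): S=223.8600. Δ = (V_up−V_dn)/(S_up−S_dn) = (105.8796−170.1833)/(275.3478−158.9406) = -0.5524. V = [p*·105.8796 + (1−p*)·170.1833]/1 = 134.3216. B = V − Δ·S = 257.9825.
(0,0): S=182.0000. Δ = (V_up−V_dn)/(S_up−S_dn) = (134.3216−189.0707)/(223.8600−129.2200) = -0.5785. V = [p*·134.3216 + (1−p*)·189.0707]/1 = 158.5376. B = V − Δ·S = 263.8244.
Self-financing check: at every node Δ·S+B equals the discounted successor values.

(0,0): Delta=-0.5785 Bond=263.8244
(1,0): Delta=-0.6355 Bond=271.1902
(1,1): Delta=-0.5524 Bond=257.9825
(2,0): Delta=3.2682 Bond=-86.9608
(2,1): Delta=-2.4227 Bond=555.2410
(2,2): Delta=0.3038 Bond=22.2258
V0=158.5376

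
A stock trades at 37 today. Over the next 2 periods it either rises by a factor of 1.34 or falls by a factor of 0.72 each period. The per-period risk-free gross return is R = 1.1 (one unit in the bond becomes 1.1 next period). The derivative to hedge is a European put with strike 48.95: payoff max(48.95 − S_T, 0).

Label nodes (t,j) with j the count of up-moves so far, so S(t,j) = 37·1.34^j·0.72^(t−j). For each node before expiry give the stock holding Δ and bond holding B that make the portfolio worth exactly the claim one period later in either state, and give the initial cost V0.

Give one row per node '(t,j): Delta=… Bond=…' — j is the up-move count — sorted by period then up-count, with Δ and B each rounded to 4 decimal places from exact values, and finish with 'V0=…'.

No-arbitrage ⇒ martingale measure with p* = (R−d)/(u−d) = 0.6129.
Payoff layer (t=2): V(2,0)=29.7692, V(2,1)=13.2524, V(2,2)=0.0000
Node (1,0) S=26.6400: V=(p*·13.2524+(1−p*)·29.7692)/1.1=17.8600; Δ=(13.2524−29.7692)/(35.6976−19.1808)=-1.0000; B=V−Δ·S=44.5000
Node (1,1) S=49.5800: V=(p*·0.0000+(1−p*)·13.2524)/1.1=4.6636; Δ=(0.0000−13.2524)/(66.4372−35.6976)=-0.4311; B=V−Δ·S=26.0384
Node (0,0) S=37.0000: V=(p*·4.6636+(1−p*)·17.8600)/1.1=8.8835; Δ=(4.6636−17.8600)/(49.5800−26.6400)=-0.5753; B=V−Δ·S=30.1680
Each (Δ,B) replicates both successor values, so the strategy is self-financing and V0 is arbitrage-free.

(0,0): Delta=-0.5753 Bond=30.1680
(1,0): Delta=-1.0000 Bond=44.5000
(1,1): Delta=-0.4311 Bond=26.0384
V0=8.8835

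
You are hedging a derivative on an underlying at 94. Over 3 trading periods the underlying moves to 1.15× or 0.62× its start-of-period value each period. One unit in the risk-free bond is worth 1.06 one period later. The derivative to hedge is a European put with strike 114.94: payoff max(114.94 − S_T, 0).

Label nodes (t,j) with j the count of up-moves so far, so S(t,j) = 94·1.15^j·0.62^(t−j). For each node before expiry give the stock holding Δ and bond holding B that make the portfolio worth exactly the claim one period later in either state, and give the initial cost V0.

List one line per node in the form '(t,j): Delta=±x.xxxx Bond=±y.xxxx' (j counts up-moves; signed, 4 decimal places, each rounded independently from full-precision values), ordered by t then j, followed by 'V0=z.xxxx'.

(0,0): Delta=-0.6550 Bond=77.5364
(1,0): Delta=-1.0000 Bond=102.2962
(1,1): Delta=-0.6169 Bond=78.0756
(2,0): Delta=-1.0000 Bond=108.4340
(2,1): Delta=-1.0000 Bond=108.4340
(2,2): Delta=-0.5747 Bond=77.5087
V0=15.9680

Under the risk-neutral measure, an up-move has probability p* = (R−d)/(u−d) = 0.8302 and values discount at R = 1.06.
Terminal values V(3,·): V(3,0)=92.5372, V(3,1)=73.3864, V(3,2)=37.8647, V(3,3)=0.0000
  t=2,j=0: stock 36.1336 → up 41.5536 (V=73.3864), down 22.4028 (V=92.5372). Price 72.3004; hedge Δ=-1.0000, bond B=108.4340.
  t=2,j=1: stock 67.0220 → up 77.0753 (V=37.8647), down 41.5536 (V=73.3864). Price 41.4120; hedge Δ=-1.0000, bond B=108.4340.
  t=2,j=2: stock 124.3150 → up 142.9622 (V=0.0000), down 77.0753 (V=37.8647). Price 6.0659; hedge Δ=-0.5747, bond B=77.5087.
  t=1,j=0: stock 58.2800 → up 67.0220 (V=41.4120), down 36.1336 (V=72.3004). Price 44.0162; hedge Δ=-1.0000, bond B=102.2962.
  t=1,j=1: stock 108.1000 → up 124.3150 (V=6.0659), down 67.0220 (V=41.4120). Price 11.3850; hedge Δ=-0.6169, bond B=78.0756.
  t=0,j=0: stock 94.0000 → up 108.1000 (V=11.3850), down 58.2800 (V=44.0162). Price 15.9680; hedge Δ=-0.6550, bond B=77.5364.
Root portfolio cost Δ·94+B reproduces V0=15.9680.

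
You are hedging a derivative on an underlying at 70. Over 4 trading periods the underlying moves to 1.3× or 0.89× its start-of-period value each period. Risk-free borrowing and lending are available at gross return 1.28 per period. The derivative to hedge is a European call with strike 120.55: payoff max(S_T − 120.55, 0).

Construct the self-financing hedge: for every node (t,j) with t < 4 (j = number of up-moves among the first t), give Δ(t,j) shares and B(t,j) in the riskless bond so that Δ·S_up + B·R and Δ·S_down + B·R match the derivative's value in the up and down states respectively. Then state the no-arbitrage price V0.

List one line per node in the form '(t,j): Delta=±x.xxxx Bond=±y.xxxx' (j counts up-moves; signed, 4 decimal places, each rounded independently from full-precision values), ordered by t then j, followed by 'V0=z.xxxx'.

Under the risk-neutral measure, an up-move has probability p* = (R−d)/(u−d) = 0.9512 and values discount at R = 1.28.
Payoff layer (t=4): V(4,0)=0.0000, V(4,1)=0.0000, V(4,2)=0.0000, V(4,3)=16.3231, V(4,4)=79.3770
Node (3,0) S=49.3478: V=(p*·0.0000+(1−p*)·0.0000)/1.28=0.0000; Δ=(0.0000−0.0000)/(64.1522−43.9196)=0.0000; B=V−Δ·S=0.0000
Node (3,1) S=72.0811: V=(p*·0.0000+(1−p*)·0.0000)/1.28=0.0000; Δ=(0.0000−0.0000)/(93.7054−64.1522)=0.0000; B=V−Δ·S=0.0000
Node (3,2) S=105.2870: V=(p*·16.3231+(1−p*)·0.0000)/1.28=12.1304; Δ=(16.3231−0.0000)/(136.8731−93.7054)=0.3781; B=V−Δ·S=-27.6821
Node (3,3) S=153.7900: V=(p*·79.3770+(1−p*)·16.3231)/1.28=59.6103; Δ=(79.3770−16.3231)/(199.9270−136.8731)=1.0000; B=V−Δ·S=-94.1797
Node (2,0) S=55.4470: V=(p*·0.0000+(1−p*)·0.0000)/1.28=0.0000; Δ=(0.0000−0.0000)/(72.0811−49.3478)=0.0000; B=V−Δ·S=0.0000
Node (2,1) S=80.9900: V=(p*·12.1304+(1−p*)·0.0000)/1.28=9.0146; Δ=(12.1304−0.0000)/(105.2870−72.0811)=0.3653; B=V−Δ·S=-20.5717
Node (2,2) S=118.3000: V=(p*·59.6103+(1−p*)·12.1304)/1.28=44.7611; Δ=(59.6103−12.1304)/(153.7900−105.2870)=0.9789; B=V−Δ·S=-71.0437
Node (1,0) S=62.3000: V=(p*·9.0146+(1−p*)·0.0000)/1.28=6.6991; Δ=(9.0146−0.0000)/(80.9900−55.4470)=0.3529; B=V−Δ·S=-15.2876
Node (1,1) S=91.0000: V=(p*·44.7611+(1−p*)·9.0146)/1.28=33.6073; Δ=(44.7611−9.0146)/(118.3000−80.9900)=0.9581; B=V−Δ·S=-53.5794
Node (0,0) S=70.0000: V=(p*·33.6073+(1−p*)·6.6991)/1.28=25.2303; Δ=(33.6073−6.6991)/(91.0000−62.3000)=0.9376; B=V−Δ·S=-40.3996
The time-0 hedge costs 25.2303, which is the no-arbitrage price.

(0,0): Delta=0.9376 Bond=-40.3996
(1,0): Delta=0.3529 Bond=-15.2876
(1,1): Delta=0.9581 Bond=-53.5794
(2,0): Delta=0.0000 Bond=0.0000
(2,1): Delta=0.3653 Bond=-20.5717
(2,2): Delta=0.9789 Bond=-71.0437
(3,0): Delta=0.0000 Bond=0.0000
(3,1): Delta=0.0000 Bond=0.0000
(3,2): Delta=0.3781 Bond=-27.6821
(3,3): Delta=1.0000 Bond=-94.1797
V0=25.2303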